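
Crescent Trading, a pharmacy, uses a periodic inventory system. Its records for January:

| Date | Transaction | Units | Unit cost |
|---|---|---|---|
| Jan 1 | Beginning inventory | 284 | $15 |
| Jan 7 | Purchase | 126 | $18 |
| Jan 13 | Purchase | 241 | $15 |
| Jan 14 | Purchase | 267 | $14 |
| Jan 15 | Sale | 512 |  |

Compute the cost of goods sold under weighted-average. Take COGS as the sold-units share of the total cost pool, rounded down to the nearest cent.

Jan 15, sell 512: 512/918 × $13,881.00 → $7,741.90
Ending inventory (cost pool remaining) = $6,139.10

COGS = $7,741.90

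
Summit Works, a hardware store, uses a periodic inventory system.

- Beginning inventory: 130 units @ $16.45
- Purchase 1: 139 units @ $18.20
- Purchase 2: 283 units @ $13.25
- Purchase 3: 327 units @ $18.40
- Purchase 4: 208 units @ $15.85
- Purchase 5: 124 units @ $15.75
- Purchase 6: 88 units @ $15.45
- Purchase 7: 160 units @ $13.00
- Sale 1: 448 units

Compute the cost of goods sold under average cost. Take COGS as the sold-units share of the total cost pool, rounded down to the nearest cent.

Sale 1, sell 448: 448/1459 × $23,124.25 → $7,100.52
Ending inventory (cost pool remaining) = $16,023.73

COGS = $7,100.52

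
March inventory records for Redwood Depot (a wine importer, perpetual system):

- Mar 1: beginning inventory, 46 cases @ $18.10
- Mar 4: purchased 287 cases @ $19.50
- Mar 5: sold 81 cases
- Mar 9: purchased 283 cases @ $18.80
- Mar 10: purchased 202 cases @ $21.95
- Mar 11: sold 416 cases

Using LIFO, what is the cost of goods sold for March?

COGS = $10,036.60

Mar 5, 81 sold [LIFO — newest first]: 81 @ $19.50 = $1,579.50
Mar 11, 416 sold [LIFO — newest first]: 202 @ $21.95 + 214 @ $18.80 = $8,457.10
Total COGS = $1,579.50 + $8,457.10 = $10,036.60
Ending inventory: 46 @ $18.10 + 206 @ $19.50 + 69 @ $18.80 = $6,146.80
Check: goods available $16,183.40 = COGS $10,036.60 + ending $6,146.80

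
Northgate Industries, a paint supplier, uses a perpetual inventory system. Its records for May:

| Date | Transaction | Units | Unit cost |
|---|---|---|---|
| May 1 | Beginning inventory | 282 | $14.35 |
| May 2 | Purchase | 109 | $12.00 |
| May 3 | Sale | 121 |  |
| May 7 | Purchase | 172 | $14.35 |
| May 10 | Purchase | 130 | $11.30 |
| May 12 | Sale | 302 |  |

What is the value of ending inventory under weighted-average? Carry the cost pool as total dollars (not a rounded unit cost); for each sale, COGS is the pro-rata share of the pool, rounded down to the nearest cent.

Ending inventory = $3,603.85

After May 1: 282 on hand, pool $4,046.70 (≈ $14.3500 each)
After May 2: 391 on hand, pool $5,354.70 (≈ $13.6949 each)
May 3, sell 121: 121/391 × $5,354.70 → $1,657.08
After May 7: 442 on hand, pool $6,165.82 (≈ $13.9498 each)
After May 10: 572 on hand, pool $7,634.82 (≈ $13.3476 each)
May 12, sell 302: 302/572 × $7,634.82 → $4,030.97
Total COGS = $1,657.08 + $4,030.97 = $5,688.05
Ending inventory (cost pool remaining) = $3,603.85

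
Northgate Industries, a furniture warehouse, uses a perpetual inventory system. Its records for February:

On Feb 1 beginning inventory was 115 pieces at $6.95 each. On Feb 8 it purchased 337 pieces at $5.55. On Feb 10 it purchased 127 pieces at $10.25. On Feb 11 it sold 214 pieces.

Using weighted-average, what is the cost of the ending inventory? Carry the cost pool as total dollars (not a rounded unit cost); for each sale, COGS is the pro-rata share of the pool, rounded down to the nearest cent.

Ending inventory = $2,503.53

After Feb 1: 115 on hand, pool $799.25 (≈ $6.9500 each)
After Feb 8: 452 on hand, pool $2,669.60 (≈ $5.9062 each)
After Feb 10: 579 on hand, pool $3,971.35 (≈ $6.8590 each)
Feb 11, sell 214: 214/579 × $3,971.35 → $1,467.82
Ending inventory (cost pool remaining) = $2,503.53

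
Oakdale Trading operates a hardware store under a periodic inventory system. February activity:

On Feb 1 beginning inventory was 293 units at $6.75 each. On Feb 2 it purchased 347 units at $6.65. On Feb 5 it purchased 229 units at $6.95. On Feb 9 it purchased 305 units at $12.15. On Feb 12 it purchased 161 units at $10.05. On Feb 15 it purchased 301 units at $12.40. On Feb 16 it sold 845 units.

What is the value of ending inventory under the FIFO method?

Ending inventory = $9,223.00

Feb 16, 845 sold [FIFO — oldest first]: 293 @ $6.75 + 347 @ $6.65 + 205 @ $6.95 = $5,710.05
Ending inventory: 24 @ $6.95 + 305 @ $12.15 + 161 @ $10.05 + 301 @ $12.40 = $9,223.00
Check: goods available $14,933.05 = COGS $5,710.05 + ending $9,223.00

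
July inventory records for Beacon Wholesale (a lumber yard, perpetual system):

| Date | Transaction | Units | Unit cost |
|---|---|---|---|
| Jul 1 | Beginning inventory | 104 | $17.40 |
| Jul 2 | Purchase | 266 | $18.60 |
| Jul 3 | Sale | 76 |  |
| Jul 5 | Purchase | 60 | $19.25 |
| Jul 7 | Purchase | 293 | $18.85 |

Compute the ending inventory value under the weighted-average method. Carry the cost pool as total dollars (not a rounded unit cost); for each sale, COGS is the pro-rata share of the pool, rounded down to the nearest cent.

After Jul 1: 104 on hand, pool $1,809.60 (≈ $17.4000 each)
After Jul 2: 370 on hand, pool $6,757.20 (≈ $18.2627 each)
Jul 3, sell 76: 76/370 × $6,757.20 → $1,387.96
After Jul 5: 354 on hand, pool $6,524.24 (≈ $18.4301 each)
After Jul 7: 647 on hand, pool $12,047.29 (≈ $18.6202 each)
Ending inventory (cost pool remaining) = $12,047.29

Ending inventory = $12,047.29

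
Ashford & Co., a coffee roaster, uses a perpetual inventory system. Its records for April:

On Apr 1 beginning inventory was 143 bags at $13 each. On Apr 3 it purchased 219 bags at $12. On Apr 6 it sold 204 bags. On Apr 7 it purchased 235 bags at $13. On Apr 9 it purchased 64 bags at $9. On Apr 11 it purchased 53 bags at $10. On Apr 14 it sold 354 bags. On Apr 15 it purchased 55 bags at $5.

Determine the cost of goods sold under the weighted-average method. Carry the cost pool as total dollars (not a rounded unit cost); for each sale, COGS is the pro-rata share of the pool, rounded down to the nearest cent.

COGS = $6,776.17

After Apr 1: 143 on hand, pool $1,859.00 (≈ $13.0000 each)
After Apr 3: 362 on hand, pool $4,487.00 (≈ $12.3950 each)
Apr 6, sell 204: 204/362 × $4,487.00 → $2,528.58
After Apr 7: 393 on hand, pool $5,013.42 (≈ $12.7568 each)
After Apr 9: 457 on hand, pool $5,589.42 (≈ $12.2307 each)
After Apr 11: 510 on hand, pool $6,119.42 (≈ $11.9989 each)
Apr 14, sell 354: 354/510 × $6,119.42 → $4,247.59
After Apr 15: 211 on hand, pool $2,146.83 (≈ $10.1745 each)
Total COGS = $2,528.58 + $4,247.59 = $6,776.17
Ending inventory (cost pool remaining) = $2,146.83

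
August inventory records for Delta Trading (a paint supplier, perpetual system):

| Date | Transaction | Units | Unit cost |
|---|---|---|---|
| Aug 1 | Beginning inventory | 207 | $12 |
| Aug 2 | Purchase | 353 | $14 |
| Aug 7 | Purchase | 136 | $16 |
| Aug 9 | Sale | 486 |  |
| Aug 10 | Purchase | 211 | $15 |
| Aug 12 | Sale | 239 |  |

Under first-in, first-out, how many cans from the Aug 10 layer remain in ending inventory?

182

Aug 9, 486 sold [FIFO — oldest first]: 207 @ $12 + 279 @ $14 = $6,390
Aug 12, 239 sold [FIFO — oldest first]: 74 @ $14 + 136 @ $16 + 29 @ $15 = $3,647
Total COGS = $6,390 + $3,647 = $10,037
Ending inventory: 182 @ $15 = $2,730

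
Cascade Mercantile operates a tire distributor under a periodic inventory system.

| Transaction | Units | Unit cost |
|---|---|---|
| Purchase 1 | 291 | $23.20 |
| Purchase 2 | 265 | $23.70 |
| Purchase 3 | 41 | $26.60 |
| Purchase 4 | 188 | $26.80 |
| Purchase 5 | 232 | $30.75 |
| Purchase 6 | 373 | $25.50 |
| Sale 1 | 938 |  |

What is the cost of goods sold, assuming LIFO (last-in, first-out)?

COGS = $25,239.30

Sale 1 (938) [LIFO — newest first]: 373 @ $25.50 + 232 @ $30.75 + 188 @ $26.80 + 41 @ $26.60 + 104 @ $23.70 = $25,239.30
Ending inventory: 291 @ $23.20 + 161 @ $23.70 = $10,566.90
Check: goods available $35,806.20 = COGS $25,239.30 + ending $10,566.90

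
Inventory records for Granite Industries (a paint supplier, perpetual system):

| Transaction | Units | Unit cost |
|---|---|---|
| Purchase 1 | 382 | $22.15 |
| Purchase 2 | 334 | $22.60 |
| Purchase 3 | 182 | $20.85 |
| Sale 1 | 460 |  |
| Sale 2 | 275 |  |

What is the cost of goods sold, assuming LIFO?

COGS = $16,193.95

Sale 1 (460) [LIFO — newest first]: 182 @ $20.85 + 278 @ $22.60 = $10,077.50
Sale 2 (275) [LIFO — newest first]: 56 @ $22.60 + 219 @ $22.15 = $6,116.45
Total COGS = $10,077.50 + $6,116.45 = $16,193.95
Ending inventory: 163 @ $22.15 = $3,610.45
Check: goods available $19,804.40 = COGS $16,193.95 + ending $3,610.45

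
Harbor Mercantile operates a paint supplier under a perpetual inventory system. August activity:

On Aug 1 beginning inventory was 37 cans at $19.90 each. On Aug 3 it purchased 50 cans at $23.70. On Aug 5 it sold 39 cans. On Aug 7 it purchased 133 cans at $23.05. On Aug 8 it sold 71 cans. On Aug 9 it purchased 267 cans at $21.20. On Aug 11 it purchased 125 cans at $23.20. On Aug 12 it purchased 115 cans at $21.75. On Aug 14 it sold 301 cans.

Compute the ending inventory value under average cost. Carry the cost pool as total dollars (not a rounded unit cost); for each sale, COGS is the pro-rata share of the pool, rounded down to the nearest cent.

After Aug 1: 37 on hand, pool $736.30 (≈ $19.9000 each)
After Aug 3: 87 on hand, pool $1,921.30 (≈ $22.0839 each)
Aug 5, sell 39: 39/87 × $1,921.30 → $861.27
After Aug 7: 181 on hand, pool $4,125.68 (≈ $22.7938 each)
Aug 8, sell 71: 71/181 × $4,125.68 → $1,618.36
After Aug 9: 377 on hand, pool $8,167.72 (≈ $21.6650 each)
After Aug 11: 502 on hand, pool $11,067.72 (≈ $22.0473 each)
After Aug 12: 617 on hand, pool $13,568.97 (≈ $21.9918 each)
Aug 14, sell 301: 301/617 × $13,568.97 → $6,619.54
Total COGS = $861.27 + $1,618.36 + $6,619.54 = $9,099.17
Ending inventory (cost pool remaining) = $6,949.43

Ending inventory = $6,949.43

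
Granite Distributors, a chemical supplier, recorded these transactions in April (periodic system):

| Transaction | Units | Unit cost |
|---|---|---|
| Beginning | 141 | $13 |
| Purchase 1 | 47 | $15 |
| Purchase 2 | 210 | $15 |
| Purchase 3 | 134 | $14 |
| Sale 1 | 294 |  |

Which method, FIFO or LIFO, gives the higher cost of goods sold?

LIFO

FIFO COGS: 141 @ $13 + 47 @ $15 + 106 @ $15 = $4,128
LIFO COGS: 134 @ $14 + 160 @ $15 = $4,276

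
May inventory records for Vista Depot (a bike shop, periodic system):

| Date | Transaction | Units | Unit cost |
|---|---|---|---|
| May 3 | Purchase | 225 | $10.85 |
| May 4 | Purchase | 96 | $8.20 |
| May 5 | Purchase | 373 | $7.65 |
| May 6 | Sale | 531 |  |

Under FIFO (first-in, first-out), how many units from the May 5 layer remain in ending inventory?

May 6, 531 sold [FIFO — oldest first]: 225 @ $10.85 + 96 @ $8.20 + 210 @ $7.65 = $4,834.95
Ending inventory: 163 @ $7.65 = $1,246.95
Check: goods available $6,081.90 = COGS $4,834.95 + ending $1,246.95

163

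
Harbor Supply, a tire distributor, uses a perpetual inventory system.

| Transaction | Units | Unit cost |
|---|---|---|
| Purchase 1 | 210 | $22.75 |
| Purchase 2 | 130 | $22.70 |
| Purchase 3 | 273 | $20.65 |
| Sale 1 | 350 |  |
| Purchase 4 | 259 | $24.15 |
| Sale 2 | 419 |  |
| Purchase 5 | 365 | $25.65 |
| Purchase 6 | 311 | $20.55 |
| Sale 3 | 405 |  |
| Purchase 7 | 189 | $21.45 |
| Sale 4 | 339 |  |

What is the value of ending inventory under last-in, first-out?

Sale 1 (350) [LIFO — newest first]: 273 @ $20.65 + 77 @ $22.70 = $7,385.35
Sale 2 (419) [LIFO — newest first]: 259 @ $24.15 + 53 @ $22.70 + 107 @ $22.75 = $9,892.20
Sale 3 (405) [LIFO — newest first]: 311 @ $20.55 + 94 @ $25.65 = $8,802.15
Sale 4 (339) [LIFO — newest first]: 189 @ $21.45 + 150 @ $25.65 = $7,901.55
Total COGS = $7,385.35 + $9,892.20 + $8,802.15 + $7,901.55 = $33,981.25
Ending inventory: 103 @ $22.75 + 121 @ $25.65 = $5,446.90
Check: goods available $39,428.15 = COGS $33,981.25 + ending $5,446.90

Ending inventory = $5,446.90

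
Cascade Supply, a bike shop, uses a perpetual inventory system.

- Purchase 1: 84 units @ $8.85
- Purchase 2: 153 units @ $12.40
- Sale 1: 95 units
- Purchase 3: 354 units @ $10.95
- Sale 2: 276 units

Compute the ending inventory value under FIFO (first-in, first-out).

Ending inventory = $2,409.00

Sale 1 (95) [FIFO — oldest first]: 84 @ $8.85 + 11 @ $12.40 = $879.80
Sale 2 (276) [FIFO — oldest first]: 142 @ $12.40 + 134 @ $10.95 = $3,228.10
Total COGS = $879.80 + $3,228.10 = $4,107.90
Ending inventory: 220 @ $10.95 = $2,409.00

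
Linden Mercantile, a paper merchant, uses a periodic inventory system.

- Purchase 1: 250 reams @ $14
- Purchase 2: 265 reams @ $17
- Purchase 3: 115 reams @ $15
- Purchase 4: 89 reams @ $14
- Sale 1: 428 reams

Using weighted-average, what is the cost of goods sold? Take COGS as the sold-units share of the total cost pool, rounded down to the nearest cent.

Sale 1, sell 428: 428/719 × $10,976.00 → $6,533.69
Ending inventory (cost pool remaining) = $4,442.31

COGS = $6,533.69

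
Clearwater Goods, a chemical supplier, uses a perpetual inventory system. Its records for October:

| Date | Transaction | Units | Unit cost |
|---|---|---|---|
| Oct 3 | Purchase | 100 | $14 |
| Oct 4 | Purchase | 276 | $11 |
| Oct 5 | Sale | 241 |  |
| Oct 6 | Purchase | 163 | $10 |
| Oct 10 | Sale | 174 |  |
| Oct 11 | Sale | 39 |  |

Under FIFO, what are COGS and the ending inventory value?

Oct 5, 241 sold [FIFO — oldest first]: 100 @ $14 + 141 @ $11 = $2,951
Oct 10, 174 sold [FIFO — oldest first]: 135 @ $11 + 39 @ $10 = $1,875
Oct 11, 39 sold [FIFO — oldest first]: 39 @ $10 = $390
Total COGS = $2,951 + $1,875 + $390 = $5,216
Ending inventory: 85 @ $10 = $850

COGS = $5,216; ending inventory = $850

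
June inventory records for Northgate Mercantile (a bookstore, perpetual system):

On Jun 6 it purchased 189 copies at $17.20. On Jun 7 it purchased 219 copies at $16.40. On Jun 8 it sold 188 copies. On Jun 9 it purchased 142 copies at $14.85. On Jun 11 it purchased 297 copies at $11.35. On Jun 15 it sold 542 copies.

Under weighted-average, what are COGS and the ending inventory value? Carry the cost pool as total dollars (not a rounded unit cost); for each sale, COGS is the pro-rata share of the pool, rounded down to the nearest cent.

After Jun 6: 189 on hand, pool $3,250.80 (≈ $17.2000 each)
After Jun 7: 408 on hand, pool $6,842.40 (≈ $16.7706 each)
Jun 8, sell 188: 188/408 × $6,842.40 → $3,152.87
After Jun 9: 362 on hand, pool $5,798.23 (≈ $16.0172 each)
After Jun 11: 659 on hand, pool $9,169.18 (≈ $13.9138 each)
Jun 15, sell 542: 542/659 × $9,169.18 → $7,541.26
Total COGS = $3,152.87 + $7,541.26 = $10,694.13
Ending inventory (cost pool remaining) = $1,627.92

COGS = $10,694.13; ending inventory = $1,627.92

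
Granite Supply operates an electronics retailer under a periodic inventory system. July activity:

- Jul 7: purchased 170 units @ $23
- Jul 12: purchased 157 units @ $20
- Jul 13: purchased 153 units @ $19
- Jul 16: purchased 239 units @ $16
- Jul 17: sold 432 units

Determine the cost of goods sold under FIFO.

COGS = $9,045

Jul 17, 432 sold [FIFO — oldest first]: 170 @ $23 + 157 @ $20 + 105 @ $19 = $9,045
Ending inventory: 48 @ $19 + 239 @ $16 = $4,736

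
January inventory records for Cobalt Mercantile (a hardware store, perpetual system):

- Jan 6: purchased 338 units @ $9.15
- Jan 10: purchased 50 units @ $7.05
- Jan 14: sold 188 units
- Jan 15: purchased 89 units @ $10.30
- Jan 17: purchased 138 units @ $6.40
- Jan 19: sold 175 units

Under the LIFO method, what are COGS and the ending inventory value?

COGS = $2,879.50; ending inventory = $2,365.60

Jan 14, 188 sold [LIFO — newest first]: 50 @ $7.05 + 138 @ $9.15 = $1,615.20
Jan 19, 175 sold [LIFO — newest first]: 138 @ $6.40 + 37 @ $10.30 = $1,264.30
Total COGS = $1,615.20 + $1,264.30 = $2,879.50
Ending inventory: 200 @ $9.15 + 52 @ $10.30 = $2,365.60
Check: goods available $5,245.10 = COGS $2,879.50 + ending $2,365.60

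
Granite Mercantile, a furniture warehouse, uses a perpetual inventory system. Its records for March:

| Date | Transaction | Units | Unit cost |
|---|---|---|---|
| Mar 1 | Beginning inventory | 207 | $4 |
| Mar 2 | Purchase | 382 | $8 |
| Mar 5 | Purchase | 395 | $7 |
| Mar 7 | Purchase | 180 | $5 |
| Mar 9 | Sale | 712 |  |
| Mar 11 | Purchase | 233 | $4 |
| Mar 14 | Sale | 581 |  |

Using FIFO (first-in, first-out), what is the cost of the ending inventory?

Mar 9, 712 sold [FIFO — oldest first]: 207 @ $4 + 382 @ $8 + 123 @ $7 = $4,745
Mar 14, 581 sold [FIFO — oldest first]: 272 @ $7 + 180 @ $5 + 129 @ $4 = $3,320
Total COGS = $4,745 + $3,320 = $8,065
Ending inventory: 104 @ $4 = $416
Check: goods available $8,481 = COGS $8,065 + ending $416

Ending inventory = $416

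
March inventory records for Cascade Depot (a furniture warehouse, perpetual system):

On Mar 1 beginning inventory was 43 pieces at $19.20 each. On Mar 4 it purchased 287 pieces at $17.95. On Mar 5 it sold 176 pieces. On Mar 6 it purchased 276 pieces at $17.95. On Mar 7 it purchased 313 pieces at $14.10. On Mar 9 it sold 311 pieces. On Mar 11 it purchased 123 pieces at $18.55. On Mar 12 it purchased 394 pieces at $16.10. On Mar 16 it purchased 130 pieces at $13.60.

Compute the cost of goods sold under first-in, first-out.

COGS = $8,795.40

Mar 5, 176 sold [FIFO — oldest first]: 43 @ $19.20 + 133 @ $17.95 = $3,212.95
Mar 9, 311 sold [FIFO — oldest first]: 154 @ $17.95 + 157 @ $17.95 = $5,582.45
Total COGS = $3,212.95 + $5,582.45 = $8,795.40
Ending inventory: 119 @ $17.95 + 313 @ $14.10 + 123 @ $18.55 + 394 @ $16.10 + 130 @ $13.60 = $16,942.40
Check: goods available $25,737.80 = COGS $8,795.40 + ending $16,942.40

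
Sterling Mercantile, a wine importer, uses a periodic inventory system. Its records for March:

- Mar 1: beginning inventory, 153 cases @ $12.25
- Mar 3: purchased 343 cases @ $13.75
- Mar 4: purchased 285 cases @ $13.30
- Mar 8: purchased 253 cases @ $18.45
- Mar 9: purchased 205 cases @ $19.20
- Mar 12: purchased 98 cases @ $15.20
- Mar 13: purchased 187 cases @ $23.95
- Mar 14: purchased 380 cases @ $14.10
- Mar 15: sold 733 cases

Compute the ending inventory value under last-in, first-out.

Ending inventory = $17,679.25

Mar 15, 733 sold [LIFO — newest first]: 380 @ $14.10 + 187 @ $23.95 + 98 @ $15.20 + 68 @ $19.20 = $12,631.85
Ending inventory: 153 @ $12.25 + 343 @ $13.75 + 285 @ $13.30 + 253 @ $18.45 + 137 @ $19.20 = $17,679.25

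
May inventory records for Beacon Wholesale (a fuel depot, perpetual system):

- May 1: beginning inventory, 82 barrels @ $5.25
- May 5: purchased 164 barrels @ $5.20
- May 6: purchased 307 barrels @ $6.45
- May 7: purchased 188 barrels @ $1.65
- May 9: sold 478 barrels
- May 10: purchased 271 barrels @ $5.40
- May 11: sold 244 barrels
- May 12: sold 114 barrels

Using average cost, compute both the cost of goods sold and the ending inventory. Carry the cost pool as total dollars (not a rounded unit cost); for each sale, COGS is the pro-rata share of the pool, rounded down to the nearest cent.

COGS = $4,136.68; ending inventory = $900.37

After May 1: 82 on hand, pool $430.50 (≈ $5.2500 each)
After May 5: 246 on hand, pool $1,283.30 (≈ $5.2167 each)
After May 6: 553 on hand, pool $3,263.45 (≈ $5.9014 each)
After May 7: 741 on hand, pool $3,573.65 (≈ $4.8227 each)
May 9, sell 478: 478/741 × $3,573.65 → $2,305.26
After May 10: 534 on hand, pool $2,731.79 (≈ $5.1157 each)
May 11, sell 244: 244/534 × $2,731.79 → $1,248.23
May 12, sell 114: 114/290 × $1,483.56 → $583.19
Total COGS = $2,305.26 + $1,248.23 + $583.19 = $4,136.68
Ending inventory (cost pool remaining) = $900.37
Check: goods available $5,037.05 = COGS $4,136.68 + ending $900.37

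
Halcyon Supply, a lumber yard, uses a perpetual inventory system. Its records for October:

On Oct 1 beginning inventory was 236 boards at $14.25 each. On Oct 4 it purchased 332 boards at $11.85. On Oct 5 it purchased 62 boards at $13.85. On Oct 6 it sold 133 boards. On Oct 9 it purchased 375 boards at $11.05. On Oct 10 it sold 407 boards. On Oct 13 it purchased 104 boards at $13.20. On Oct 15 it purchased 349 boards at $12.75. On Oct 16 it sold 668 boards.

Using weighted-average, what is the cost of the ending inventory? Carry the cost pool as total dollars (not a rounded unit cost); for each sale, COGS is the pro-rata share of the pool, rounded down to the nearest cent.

After Oct 1: 236 on hand, pool $3,363.00 (≈ $14.2500 each)
After Oct 4: 568 on hand, pool $7,297.20 (≈ $12.8472 each)
After Oct 5: 630 on hand, pool $8,155.90 (≈ $12.9459 each)
Oct 6, sell 133: 133/630 × $8,155.90 → $1,721.80
After Oct 9: 872 on hand, pool $10,577.85 (≈ $12.1306 each)
Oct 10, sell 407: 407/872 × $10,577.85 → $4,937.13
After Oct 13: 569 on hand, pool $7,013.52 (≈ $12.3260 each)
After Oct 15: 918 on hand, pool $11,463.27 (≈ $12.4872 each)
Oct 16, sell 668: 668/918 × $11,463.27 → $8,341.46
Total COGS = $1,721.80 + $4,937.13 + $8,341.46 = $15,000.39
Ending inventory (cost pool remaining) = $3,121.81

Ending inventory = $3,121.81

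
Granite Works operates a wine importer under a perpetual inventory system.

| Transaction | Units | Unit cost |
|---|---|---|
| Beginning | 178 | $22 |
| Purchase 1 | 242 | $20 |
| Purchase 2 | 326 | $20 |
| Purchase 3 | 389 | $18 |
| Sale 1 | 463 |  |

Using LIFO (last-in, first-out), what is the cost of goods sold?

Sale 1 (463) [LIFO — newest first]: 389 @ $18 + 74 @ $20 = $8,482
Ending inventory: 178 @ $22 + 242 @ $20 + 252 @ $20 = $13,796

COGS = $8,482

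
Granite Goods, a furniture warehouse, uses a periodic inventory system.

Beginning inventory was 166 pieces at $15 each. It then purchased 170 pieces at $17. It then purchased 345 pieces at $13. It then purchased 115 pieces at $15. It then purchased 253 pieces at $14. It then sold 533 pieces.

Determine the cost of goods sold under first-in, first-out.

Sale 1 (533) [FIFO — oldest first]: 166 @ $15 + 170 @ $17 + 197 @ $13 = $7,941
Ending inventory: 148 @ $13 + 115 @ $15 + 253 @ $14 = $7,191

COGS = $7,941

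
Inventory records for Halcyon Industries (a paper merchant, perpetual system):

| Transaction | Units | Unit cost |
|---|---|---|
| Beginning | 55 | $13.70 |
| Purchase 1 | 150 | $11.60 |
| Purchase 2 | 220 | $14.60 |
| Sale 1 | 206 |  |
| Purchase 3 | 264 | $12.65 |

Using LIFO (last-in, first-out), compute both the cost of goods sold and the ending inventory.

Sale 1 (206) [LIFO — newest first]: 206 @ $14.60 = $3,007.60
Ending inventory: 55 @ $13.70 + 150 @ $11.60 + 14 @ $14.60 + 264 @ $12.65 = $6,037.50
Check: goods available $9,045.10 = COGS $3,007.60 + ending $6,037.50

COGS = $3,007.60; ending inventory = $6,037.50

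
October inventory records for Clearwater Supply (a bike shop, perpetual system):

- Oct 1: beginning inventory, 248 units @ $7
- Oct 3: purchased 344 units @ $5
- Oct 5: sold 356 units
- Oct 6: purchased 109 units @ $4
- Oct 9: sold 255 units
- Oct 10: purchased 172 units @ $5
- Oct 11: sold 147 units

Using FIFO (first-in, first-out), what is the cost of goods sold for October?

COGS = $4,177

Oct 5, 356 sold [FIFO — oldest first]: 248 @ $7 + 108 @ $5 = $2,276
Oct 9, 255 sold [FIFO — oldest first]: 236 @ $5 + 19 @ $4 = $1,256
Oct 11, 147 sold [FIFO — oldest first]: 90 @ $4 + 57 @ $5 = $645
Total COGS = $2,276 + $1,256 + $645 = $4,177
Ending inventory: 115 @ $5 = $575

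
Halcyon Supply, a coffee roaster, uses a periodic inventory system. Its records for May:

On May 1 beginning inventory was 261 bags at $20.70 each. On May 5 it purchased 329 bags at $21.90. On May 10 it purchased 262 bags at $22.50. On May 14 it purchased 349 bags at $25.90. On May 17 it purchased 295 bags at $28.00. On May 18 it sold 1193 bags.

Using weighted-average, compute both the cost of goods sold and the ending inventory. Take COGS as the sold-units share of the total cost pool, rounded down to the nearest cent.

COGS = $28,550.57; ending inventory = $7,251.33

May 18, sell 1193: 1193/1496 × $35,801.90 → $28,550.57
Ending inventory (cost pool remaining) = $7,251.33
Check: goods available $35,801.90 = COGS $28,550.57 + ending $7,251.33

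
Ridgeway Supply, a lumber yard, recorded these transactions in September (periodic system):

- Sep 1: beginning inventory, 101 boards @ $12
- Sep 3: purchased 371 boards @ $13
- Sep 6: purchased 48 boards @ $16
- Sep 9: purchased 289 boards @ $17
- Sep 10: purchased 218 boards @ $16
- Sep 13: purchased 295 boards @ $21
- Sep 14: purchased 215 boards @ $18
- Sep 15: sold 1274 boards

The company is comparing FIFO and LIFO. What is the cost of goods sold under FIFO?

COGS = $20,391

FIFO COGS: 101 @ $12 + 371 @ $13 + 48 @ $16 + 289 @ $17 + 218 @ $16 + 247 @ $21 = $20,391
LIFO COGS: 215 @ $18 + 295 @ $21 + 218 @ $16 + 289 @ $17 + 48 @ $16 + 209 @ $13 = $21,951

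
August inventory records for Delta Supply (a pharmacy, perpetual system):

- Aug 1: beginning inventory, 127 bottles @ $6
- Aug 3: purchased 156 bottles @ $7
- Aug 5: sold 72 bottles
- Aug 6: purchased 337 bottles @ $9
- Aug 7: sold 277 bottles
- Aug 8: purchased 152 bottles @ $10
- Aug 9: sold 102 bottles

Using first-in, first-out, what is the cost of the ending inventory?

Ending inventory = $3,041

Aug 5, 72 sold [FIFO — oldest first]: 72 @ $6 = $432
Aug 7, 277 sold [FIFO — oldest first]: 55 @ $6 + 156 @ $7 + 66 @ $9 = $2,016
Aug 9, 102 sold [FIFO — oldest first]: 102 @ $9 = $918
Total COGS = $432 + $2,016 + $918 = $3,366
Ending inventory: 169 @ $9 + 152 @ $10 = $3,041
Check: goods available $6,407 = COGS $3,366 + ending $3,041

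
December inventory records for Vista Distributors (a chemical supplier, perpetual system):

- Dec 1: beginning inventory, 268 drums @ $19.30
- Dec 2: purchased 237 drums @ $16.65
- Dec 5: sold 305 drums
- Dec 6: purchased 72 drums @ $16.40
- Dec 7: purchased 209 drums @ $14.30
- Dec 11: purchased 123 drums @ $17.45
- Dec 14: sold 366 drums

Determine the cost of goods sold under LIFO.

COGS = $10,951.10

Dec 5, 305 sold [LIFO — newest first]: 237 @ $16.65 + 68 @ $19.30 = $5,258.45
Dec 14, 366 sold [LIFO — newest first]: 123 @ $17.45 + 209 @ $14.30 + 34 @ $16.40 = $5,692.65
Total COGS = $5,258.45 + $5,692.65 = $10,951.10
Ending inventory: 200 @ $19.30 + 38 @ $16.40 = $4,483.20
Check: goods available $15,434.30 = COGS $10,951.10 + ending $4,483.20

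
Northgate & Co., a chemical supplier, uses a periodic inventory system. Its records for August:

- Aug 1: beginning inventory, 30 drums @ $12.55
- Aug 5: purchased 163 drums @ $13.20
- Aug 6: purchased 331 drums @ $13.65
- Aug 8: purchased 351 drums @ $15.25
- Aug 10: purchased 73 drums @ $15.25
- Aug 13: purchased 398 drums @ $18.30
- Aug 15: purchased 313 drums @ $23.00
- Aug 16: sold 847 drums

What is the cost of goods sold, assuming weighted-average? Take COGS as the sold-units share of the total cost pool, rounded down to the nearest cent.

COGS = $14,292.62

Aug 16, sell 847: 847/1659 × $27,994.65 → $14,292.62
Ending inventory (cost pool remaining) = $13,702.03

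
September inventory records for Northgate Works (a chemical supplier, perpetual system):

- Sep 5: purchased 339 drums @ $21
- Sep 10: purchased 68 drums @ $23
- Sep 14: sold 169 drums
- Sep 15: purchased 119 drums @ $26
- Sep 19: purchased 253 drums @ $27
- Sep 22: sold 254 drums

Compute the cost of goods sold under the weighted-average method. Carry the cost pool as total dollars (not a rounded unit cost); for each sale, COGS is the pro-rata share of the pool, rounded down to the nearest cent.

COGS = $9,852.42

After Sep 5: 339 on hand, pool $7,119.00 (≈ $21.0000 each)
After Sep 10: 407 on hand, pool $8,683.00 (≈ $21.3342 each)
Sep 14, sell 169: 169/407 × $8,683.00 → $3,605.47
After Sep 15: 357 on hand, pool $8,171.53 (≈ $22.8894 each)
After Sep 19: 610 on hand, pool $15,002.53 (≈ $24.5943 each)
Sep 22, sell 254: 254/610 × $15,002.53 → $6,246.95
Total COGS = $3,605.47 + $6,246.95 = $9,852.42
Ending inventory (cost pool remaining) = $8,755.58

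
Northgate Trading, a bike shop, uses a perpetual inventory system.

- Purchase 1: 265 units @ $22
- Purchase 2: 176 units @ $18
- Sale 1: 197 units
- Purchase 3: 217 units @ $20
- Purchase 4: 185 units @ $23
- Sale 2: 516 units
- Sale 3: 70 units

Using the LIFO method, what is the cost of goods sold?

Sale 1 (197) [LIFO — newest first]: 176 @ $18 + 21 @ $22 = $3,630
Sale 2 (516) [LIFO — newest first]: 185 @ $23 + 217 @ $20 + 114 @ $22 = $11,103
Sale 3 (70) [LIFO — newest first]: 70 @ $22 = $1,540
Total COGS = $3,630 + $11,103 + $1,540 = $16,273
Ending inventory: 60 @ $22 = $1,320

COGS = $16,273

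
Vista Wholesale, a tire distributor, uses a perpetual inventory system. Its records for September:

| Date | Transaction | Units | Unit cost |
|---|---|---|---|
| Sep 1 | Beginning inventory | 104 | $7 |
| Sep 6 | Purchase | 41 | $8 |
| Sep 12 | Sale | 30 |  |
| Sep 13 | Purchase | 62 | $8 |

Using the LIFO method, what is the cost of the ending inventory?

Ending inventory = $1,312

Sep 12, 30 sold [LIFO — newest first]: 30 @ $8 = $240
Ending inventory: 104 @ $7 + 11 @ $8 + 62 @ $8 = $1,312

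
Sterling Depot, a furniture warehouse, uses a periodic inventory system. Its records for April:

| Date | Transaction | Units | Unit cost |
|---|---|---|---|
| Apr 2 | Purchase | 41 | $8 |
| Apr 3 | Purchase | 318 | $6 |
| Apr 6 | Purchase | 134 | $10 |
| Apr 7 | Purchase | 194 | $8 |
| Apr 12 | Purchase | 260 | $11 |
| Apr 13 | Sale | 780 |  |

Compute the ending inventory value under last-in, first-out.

Apr 13, 780 sold [LIFO — newest first]: 260 @ $11 + 194 @ $8 + 134 @ $10 + 192 @ $6 = $6,904
Ending inventory: 41 @ $8 + 126 @ $6 = $1,084

Ending inventory = $1,084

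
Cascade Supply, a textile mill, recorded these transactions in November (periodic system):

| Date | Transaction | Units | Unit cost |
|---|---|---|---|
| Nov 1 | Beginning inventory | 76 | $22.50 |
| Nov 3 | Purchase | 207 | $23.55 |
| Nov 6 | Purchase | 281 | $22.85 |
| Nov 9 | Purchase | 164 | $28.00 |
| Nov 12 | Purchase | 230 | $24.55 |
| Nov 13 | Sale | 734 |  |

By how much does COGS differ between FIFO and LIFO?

$303.80

FIFO COGS: 76 @ $22.50 + 207 @ $23.55 + 281 @ $22.85 + 164 @ $28.00 + 6 @ $24.55 = $17,745.00
LIFO COGS: 230 @ $24.55 + 164 @ $28.00 + 281 @ $22.85 + 59 @ $23.55 = $18,048.80
Difference = |$17,745.00 − $18,048.80| = $303.80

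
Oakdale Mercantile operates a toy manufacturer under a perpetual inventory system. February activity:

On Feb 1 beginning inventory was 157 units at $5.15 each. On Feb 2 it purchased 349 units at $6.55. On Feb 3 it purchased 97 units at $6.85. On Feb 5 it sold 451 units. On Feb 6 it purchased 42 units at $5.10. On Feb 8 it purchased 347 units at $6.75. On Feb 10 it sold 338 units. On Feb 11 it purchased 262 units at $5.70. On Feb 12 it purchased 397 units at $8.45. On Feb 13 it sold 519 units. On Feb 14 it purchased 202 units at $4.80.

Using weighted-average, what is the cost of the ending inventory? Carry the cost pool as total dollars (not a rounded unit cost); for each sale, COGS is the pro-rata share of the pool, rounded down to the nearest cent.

After Feb 1: 157 on hand, pool $808.55 (≈ $5.1500 each)
After Feb 2: 506 on hand, pool $3,094.50 (≈ $6.1156 each)
After Feb 3: 603 on hand, pool $3,758.95 (≈ $6.2337 each)
Feb 5, sell 451: 451/603 × $3,758.95 → $2,811.42
After Feb 6: 194 on hand, pool $1,161.73 (≈ $5.9883 each)
After Feb 8: 541 on hand, pool $3,503.98 (≈ $6.4769 each)
Feb 10, sell 338: 338/541 × $3,503.98 → $2,189.17
After Feb 11: 465 on hand, pool $2,808.21 (≈ $6.0392 each)
After Feb 12: 862 on hand, pool $6,162.86 (≈ $7.1495 each)
Feb 13, sell 519: 519/862 × $6,162.86 → $3,710.58
After Feb 14: 545 on hand, pool $3,421.88 (≈ $6.2787 each)
Total COGS = $2,811.42 + $2,189.17 + $3,710.58 = $8,711.17
Ending inventory (cost pool remaining) = $3,421.88
Check: goods available $12,133.05 = COGS $8,711.17 + ending $3,421.88

Ending inventory = $3,421.88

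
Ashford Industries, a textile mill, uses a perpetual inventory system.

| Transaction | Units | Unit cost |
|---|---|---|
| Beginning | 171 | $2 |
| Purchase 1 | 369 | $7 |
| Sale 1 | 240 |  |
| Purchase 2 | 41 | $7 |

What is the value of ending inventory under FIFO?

Ending inventory = $2,387

Sale 1 (240) [FIFO — oldest first]: 171 @ $2 + 69 @ $7 = $825
Ending inventory: 300 @ $7 + 41 @ $7 = $2,387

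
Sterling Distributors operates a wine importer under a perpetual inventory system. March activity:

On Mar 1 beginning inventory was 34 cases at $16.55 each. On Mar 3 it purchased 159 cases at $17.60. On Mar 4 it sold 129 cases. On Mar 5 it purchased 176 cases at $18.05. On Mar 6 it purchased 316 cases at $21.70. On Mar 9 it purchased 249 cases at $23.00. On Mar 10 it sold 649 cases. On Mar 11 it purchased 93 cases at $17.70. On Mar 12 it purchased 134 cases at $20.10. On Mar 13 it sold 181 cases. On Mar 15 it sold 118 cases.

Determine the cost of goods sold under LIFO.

Mar 4, 129 sold [LIFO — newest first]: 129 @ $17.60 = $2,270.40
Mar 10, 649 sold [LIFO — newest first]: 249 @ $23.00 + 316 @ $21.70 + 84 @ $18.05 = $14,100.40
Mar 13, 181 sold [LIFO — newest first]: 134 @ $20.10 + 47 @ $17.70 = $3,525.30
Mar 15, 118 sold [LIFO — newest first]: 46 @ $17.70 + 72 @ $18.05 = $2,113.80
Total COGS = $2,270.40 + $14,100.40 + $3,525.30 + $2,113.80 = $22,009.90
Ending inventory: 34 @ $16.55 + 30 @ $17.60 + 20 @ $18.05 = $1,451.70

COGS = $22,009.90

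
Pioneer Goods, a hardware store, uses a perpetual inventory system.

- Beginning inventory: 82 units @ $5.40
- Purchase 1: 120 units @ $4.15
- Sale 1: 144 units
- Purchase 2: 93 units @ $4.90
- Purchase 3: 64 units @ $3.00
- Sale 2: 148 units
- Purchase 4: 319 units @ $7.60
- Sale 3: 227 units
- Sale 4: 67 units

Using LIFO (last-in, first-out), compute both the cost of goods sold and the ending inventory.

Sale 1 (144) [LIFO — newest first]: 120 @ $4.15 + 24 @ $5.40 = $627.60
Sale 2 (148) [LIFO — newest first]: 64 @ $3.00 + 84 @ $4.90 = $603.60
Sale 3 (227) [LIFO — newest first]: 227 @ $7.60 = $1,725.20
Sale 4 (67) [LIFO — newest first]: 67 @ $7.60 = $509.20
Total COGS = $627.60 + $603.60 + $1,725.20 + $509.20 = $3,465.60
Ending inventory: 58 @ $5.40 + 9 @ $4.90 + 25 @ $7.60 = $547.30
Check: goods available $4,012.90 = COGS $3,465.60 + ending $547.30

COGS = $3,465.60; ending inventory = $547.30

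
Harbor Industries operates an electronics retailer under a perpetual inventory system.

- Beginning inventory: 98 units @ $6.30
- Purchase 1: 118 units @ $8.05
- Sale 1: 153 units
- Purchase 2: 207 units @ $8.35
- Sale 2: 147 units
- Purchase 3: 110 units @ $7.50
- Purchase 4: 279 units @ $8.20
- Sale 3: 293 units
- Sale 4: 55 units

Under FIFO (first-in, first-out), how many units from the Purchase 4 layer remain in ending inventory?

Sale 1 (153) [FIFO — oldest first]: 98 @ $6.30 + 55 @ $8.05 = $1,060.15
Sale 2 (147) [FIFO — oldest first]: 63 @ $8.05 + 84 @ $8.35 = $1,208.55
Sale 3 (293) [FIFO — oldest first]: 123 @ $8.35 + 110 @ $7.50 + 60 @ $8.20 = $2,344.05
Sale 4 (55) [FIFO — oldest first]: 55 @ $8.20 = $451.00
Total COGS = $1,060.15 + $1,208.55 + $2,344.05 + $451.00 = $5,063.75
Ending inventory: 164 @ $8.20 = $1,344.80
Check: goods available $6,408.55 = COGS $5,063.75 + ending $1,344.80

164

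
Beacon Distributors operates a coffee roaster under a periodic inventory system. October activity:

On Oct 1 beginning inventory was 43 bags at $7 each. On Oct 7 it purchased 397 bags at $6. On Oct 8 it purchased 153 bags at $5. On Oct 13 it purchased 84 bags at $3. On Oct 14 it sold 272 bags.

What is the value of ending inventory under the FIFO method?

Oct 14, 272 sold [FIFO — oldest first]: 43 @ $7 + 229 @ $6 = $1,675
Ending inventory: 168 @ $6 + 153 @ $5 + 84 @ $3 = $2,025

Ending inventory = $2,025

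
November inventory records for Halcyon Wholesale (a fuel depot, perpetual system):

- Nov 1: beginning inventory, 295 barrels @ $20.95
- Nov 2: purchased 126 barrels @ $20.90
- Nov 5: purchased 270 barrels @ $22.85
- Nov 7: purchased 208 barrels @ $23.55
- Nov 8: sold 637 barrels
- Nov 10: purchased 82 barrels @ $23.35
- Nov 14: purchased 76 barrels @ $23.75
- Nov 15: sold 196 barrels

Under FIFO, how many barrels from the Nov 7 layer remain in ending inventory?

66

Nov 8, 637 sold [FIFO — oldest first]: 295 @ $20.95 + 126 @ $20.90 + 216 @ $22.85 = $13,749.25
Nov 15, 196 sold [FIFO — oldest first]: 54 @ $22.85 + 142 @ $23.55 = $4,578.00
Total COGS = $13,749.25 + $4,578.00 = $18,327.25
Ending inventory: 66 @ $23.55 + 82 @ $23.35 + 76 @ $23.75 = $5,274.00
Check: goods available $23,601.25 = COGS $18,327.25 + ending $5,274.00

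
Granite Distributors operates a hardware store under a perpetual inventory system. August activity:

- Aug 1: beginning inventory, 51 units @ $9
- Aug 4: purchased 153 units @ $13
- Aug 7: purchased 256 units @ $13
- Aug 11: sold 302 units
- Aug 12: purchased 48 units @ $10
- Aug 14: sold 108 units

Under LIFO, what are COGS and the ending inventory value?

COGS = $5,186; ending inventory = $1,070

Aug 11, 302 sold [LIFO — newest first]: 256 @ $13 + 46 @ $13 = $3,926
Aug 14, 108 sold [LIFO — newest first]: 48 @ $10 + 60 @ $13 = $1,260
Total COGS = $3,926 + $1,260 = $5,186
Ending inventory: 51 @ $9 + 47 @ $13 = $1,070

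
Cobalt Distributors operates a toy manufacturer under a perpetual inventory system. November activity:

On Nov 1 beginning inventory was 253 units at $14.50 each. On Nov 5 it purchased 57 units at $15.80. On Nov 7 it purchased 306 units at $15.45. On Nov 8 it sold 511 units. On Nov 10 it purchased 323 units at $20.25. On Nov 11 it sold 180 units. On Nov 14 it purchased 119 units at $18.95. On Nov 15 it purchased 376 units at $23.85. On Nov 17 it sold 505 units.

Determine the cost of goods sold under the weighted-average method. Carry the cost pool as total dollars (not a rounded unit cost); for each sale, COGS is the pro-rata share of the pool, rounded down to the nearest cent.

After Nov 1: 253 on hand, pool $3,668.50 (≈ $14.5000 each)
After Nov 5: 310 on hand, pool $4,569.10 (≈ $14.7390 each)
After Nov 7: 616 on hand, pool $9,296.80 (≈ $15.0922 each)
Nov 8, sell 511: 511/616 × $9,296.80 → $7,712.11
After Nov 10: 428 on hand, pool $8,125.44 (≈ $18.9847 each)
Nov 11, sell 180: 180/428 × $8,125.44 → $3,417.24
After Nov 14: 367 on hand, pool $6,963.25 (≈ $18.9734 each)
After Nov 15: 743 on hand, pool $15,930.85 (≈ $21.4413 each)
Nov 17, sell 505: 505/743 × $15,930.85 → $10,827.83
Total COGS = $7,712.11 + $3,417.24 + $10,827.83 = $21,957.18
Ending inventory (cost pool remaining) = $5,103.02
Check: goods available $27,060.20 = COGS $21,957.18 + ending $5,103.02

COGS = $21,957.18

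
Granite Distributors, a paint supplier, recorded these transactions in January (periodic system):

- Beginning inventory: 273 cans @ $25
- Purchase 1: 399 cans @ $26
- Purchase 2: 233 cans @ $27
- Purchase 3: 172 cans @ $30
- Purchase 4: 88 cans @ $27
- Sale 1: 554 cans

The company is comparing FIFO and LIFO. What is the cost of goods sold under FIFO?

FIFO COGS: 273 @ $25 + 281 @ $26 = $14,131
LIFO COGS: 88 @ $27 + 172 @ $30 + 233 @ $27 + 61 @ $26 = $15,413

COGS = $14,131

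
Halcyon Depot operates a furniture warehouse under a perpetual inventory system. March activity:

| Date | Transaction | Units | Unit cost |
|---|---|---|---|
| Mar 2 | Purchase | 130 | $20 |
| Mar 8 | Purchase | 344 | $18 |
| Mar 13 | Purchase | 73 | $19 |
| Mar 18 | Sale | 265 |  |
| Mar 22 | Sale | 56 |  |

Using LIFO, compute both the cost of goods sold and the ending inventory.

COGS = $5,851; ending inventory = $4,328

Mar 18, 265 sold [LIFO — newest first]: 73 @ $19 + 192 @ $18 = $4,843
Mar 22, 56 sold [LIFO — newest first]: 56 @ $18 = $1,008
Total COGS = $4,843 + $1,008 = $5,851
Ending inventory: 130 @ $20 + 96 @ $18 = $4,328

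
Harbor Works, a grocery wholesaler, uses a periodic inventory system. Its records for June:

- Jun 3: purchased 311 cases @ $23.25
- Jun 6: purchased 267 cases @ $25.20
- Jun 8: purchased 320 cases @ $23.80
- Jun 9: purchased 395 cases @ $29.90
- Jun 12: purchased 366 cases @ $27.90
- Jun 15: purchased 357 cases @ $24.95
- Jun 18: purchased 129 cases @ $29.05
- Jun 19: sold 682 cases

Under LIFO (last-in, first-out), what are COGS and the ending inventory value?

Jun 19, 682 sold [LIFO — newest first]: 129 @ $29.05 + 357 @ $24.95 + 196 @ $27.90 = $18,123.00
Ending inventory: 311 @ $23.25 + 267 @ $25.20 + 320 @ $23.80 + 395 @ $29.90 + 170 @ $27.90 = $38,128.65
Check: goods available $56,251.65 = COGS $18,123.00 + ending $38,128.65

COGS = $18,123.00; ending inventory = $38,128.65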